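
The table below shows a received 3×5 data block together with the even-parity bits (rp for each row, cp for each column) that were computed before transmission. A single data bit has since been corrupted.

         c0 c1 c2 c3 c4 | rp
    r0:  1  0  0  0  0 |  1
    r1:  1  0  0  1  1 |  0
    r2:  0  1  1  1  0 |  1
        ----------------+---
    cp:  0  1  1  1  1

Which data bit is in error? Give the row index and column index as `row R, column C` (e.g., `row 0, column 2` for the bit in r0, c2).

row 1, column 3

Recompute each row's even parity and compare to rp:
  r0: data parity 1, sent rp 1 → ok
  r1: data parity 1, sent rp 0 → mismatch
  r2: data parity 1, sent rp 1 → ok
Recompute each column's even parity and compare to cp:
  c0: data parity 0, sent cp 0 → ok
  c1: data parity 1, sent cp 1 → ok
  c2: data parity 1, sent cp 1 → ok
  c3: data parity 0, sent cp 1 → mismatch
  c4: data parity 1, sent cp 1 → ok
Exactly one row (r1) and one column (c3) fail → the flipped bit is at their intersection.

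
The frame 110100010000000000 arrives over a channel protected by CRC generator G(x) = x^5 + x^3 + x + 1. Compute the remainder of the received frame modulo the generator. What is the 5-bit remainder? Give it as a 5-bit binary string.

00000

Modulo-2 division of 110100010000000000 by 101011:
  pos 0: 110100 XOR 101011 = 011111
  pos 1: 111110 XOR 101011 = 010101
  pos 2: 101011 XOR 101011 = 000000
Remainder = 00000 (zero — the frame passes the CRC check).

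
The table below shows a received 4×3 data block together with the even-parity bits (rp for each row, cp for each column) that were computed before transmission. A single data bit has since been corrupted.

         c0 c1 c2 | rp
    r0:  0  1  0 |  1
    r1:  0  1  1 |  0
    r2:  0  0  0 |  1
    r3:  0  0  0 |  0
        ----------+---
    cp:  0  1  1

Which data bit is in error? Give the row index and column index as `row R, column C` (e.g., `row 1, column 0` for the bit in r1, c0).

Recompute each row's even parity and compare to rp:
  r0: data parity 1, sent rp 1 → ok
  r1: data parity 0, sent rp 0 → ok
  r2: data parity 0, sent rp 1 → mismatch
  r3: data parity 0, sent rp 0 → ok
Recompute each column's even parity and compare to cp:
  c0: data parity 0, sent cp 0 → ok
  c1: data parity 0, sent cp 1 → mismatch
  c2: data parity 1, sent cp 1 → ok
Exactly one row (r2) and one column (c1) fail → the flipped bit is at their intersection.

row 2, column 1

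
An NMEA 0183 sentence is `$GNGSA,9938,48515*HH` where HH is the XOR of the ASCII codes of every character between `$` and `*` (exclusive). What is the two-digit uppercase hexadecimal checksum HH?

6A

XOR the ASCII codes of the payload characters:
  'G' = 0x47 → acc = 0x47
  'N' = 0x4E → acc = 0x09
  'G' = 0x47 → acc = 0x4E
  'S' = 0x53 → acc = 0x1D
  'A' = 0x41 → acc = 0x5C
  ',' = 0x2C → acc = 0x70
  '9' = 0x39 → acc = 0x49
  '9' = 0x39 → acc = 0x70
  '3' = 0x33 → acc = 0x43
  '8' = 0x38 → acc = 0x7B
  ',' = 0x2C → acc = 0x57
  '4' = 0x34 → acc = 0x63
  '8' = 0x38 → acc = 0x5B
  '5' = 0x35 → acc = 0x6E
  '1' = 0x31 → acc = 0x5F
  '5' = 0x35 → acc = 0x6A
Checksum = 0x6A.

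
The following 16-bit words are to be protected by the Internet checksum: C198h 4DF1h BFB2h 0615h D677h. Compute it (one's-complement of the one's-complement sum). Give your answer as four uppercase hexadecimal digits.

5436

One's-complement addition (fold any carry out of bit 15 back into bit 0):
  0xC198 + 0x4DF1 = 0x10F89 → wrap carry → 0x0F8A
  0x0F8A + 0xBFB2 = 0x0CF3C
  0xCF3C + 0x0615 = 0x0D551
  0xD551 + 0xD677 = 0x1ABC8 → wrap carry → 0xABC9
One's-complement sum = 0xABC9.
Checksum = ~0xABC9 & 0xFFFF = 0x5436.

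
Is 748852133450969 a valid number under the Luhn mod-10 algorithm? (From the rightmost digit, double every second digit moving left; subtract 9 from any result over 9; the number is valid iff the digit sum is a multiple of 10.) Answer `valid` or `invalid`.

invalid

From the right, keep odd positions and double even positions (subtract 9 from any doubled value over 9):
  doubled (positions 2,4,...): 3 0 8 6 4 7 8 → sum 36
  kept (positions 1,3,...): 9 9 5 3 1 5 8 7 → sum 47
Total = 83.
83 mod 10 = 3, so the number is invalid.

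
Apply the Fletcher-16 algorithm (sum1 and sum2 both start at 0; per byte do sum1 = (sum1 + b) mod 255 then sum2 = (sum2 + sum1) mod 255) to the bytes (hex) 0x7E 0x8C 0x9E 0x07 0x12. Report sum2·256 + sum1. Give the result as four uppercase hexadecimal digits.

Running sums (mod 255):
  after byte 0 (0x7E): sum1=126, sum2=126
  after byte 1 (0x8C): sum1=11, sum2=137
  after byte 2 (0x9E): sum1=169, sum2=51
  after byte 3 (0x07): sum1=176, sum2=227
  after byte 4 (0x12): sum1=194, sum2=166
Checksum = sum2·256 + sum1 = 166·256 + 194 = 42690 = 0xA6C2.

A6C2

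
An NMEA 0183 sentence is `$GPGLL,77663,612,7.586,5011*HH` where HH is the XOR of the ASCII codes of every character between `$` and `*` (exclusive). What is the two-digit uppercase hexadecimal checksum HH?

71

XOR the ASCII codes of the payload characters:
  'G' = 0x47 → acc = 0x47
  'P' = 0x50 → acc = 0x17
  'G' = 0x47 → acc = 0x50
  'L' = 0x4C → acc = 0x1C
  'L' = 0x4C → acc = 0x50
  ',' = 0x2C → acc = 0x7C
  '7' = 0x37 → acc = 0x4B
  '7' = 0x37 → acc = 0x7C
  '6' = 0x36 → acc = 0x4A
  '6' = 0x36 → acc = 0x7C
  '3' = 0x33 → acc = 0x4F
  ',' = 0x2C → acc = 0x63
  '6' = 0x36 → acc = 0x55
  '1' = 0x31 → acc = 0x64
  '2' = 0x32 → acc = 0x56
  ',' = 0x2C → acc = 0x7A
  '7' = 0x37 → acc = 0x4D
  '.' = 0x2E → acc = 0x63
  '5' = 0x35 → acc = 0x56
  '8' = 0x38 → acc = 0x6E
  '6' = 0x36 → acc = 0x58
  ',' = 0x2C → acc = 0x74
  '5' = 0x35 → acc = 0x41
  '0' = 0x30 → acc = 0x71
  '1' = 0x31 → acc = 0x40
  '1' = 0x31 → acc = 0x71
Checksum = 0x71.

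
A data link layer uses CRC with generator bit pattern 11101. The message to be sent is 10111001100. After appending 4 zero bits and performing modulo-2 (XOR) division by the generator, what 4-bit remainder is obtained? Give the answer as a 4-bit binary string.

Append 4 zeros: 101110011000000. Divide by 11101 (XOR where the leading bit is 1):
  pos 0: 10111 XOR 11101 = 01010
  pos 1: 10100 XOR 11101 = 01001
  pos 2: 10010 XOR 11101 = 01111
  pos 3: 11111 XOR 11101 = 00010
  pos 6: 10100 XOR 11101 = 01001
  pos 7: 10010 XOR 11101 = 01111
  pos 8: 11110 XOR 11101 = 00011
Remainder (last 4 bits) = 1100. This is the CRC / FCS.

1100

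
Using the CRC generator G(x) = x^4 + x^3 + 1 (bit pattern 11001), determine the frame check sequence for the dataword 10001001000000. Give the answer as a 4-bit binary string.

Append 4 zeros: 100010010000000000. Divide by 11001 (XOR where the leading bit is 1):
  pos 0: 10001 XOR 11001 = 01000
  pos 1: 10000 XOR 11001 = 01001
  pos 2: 10010 XOR 11001 = 01011
  pos 3: 10111 XOR 11001 = 01110
  pos 4: 11100 XOR 11001 = 00101
  pos 6: 10100 XOR 11001 = 01101
  pos 7: 11010 XOR 11001 = 00011
  pos 10: 11000 XOR 11001 = 00001
Remainder (last 4 bits) = 1000. This is the CRC / FCS.

1000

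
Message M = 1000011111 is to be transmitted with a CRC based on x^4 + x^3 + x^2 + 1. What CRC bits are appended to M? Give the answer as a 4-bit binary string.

1001

Append 4 zeros: 10000111110000. Divide by 11101 (XOR where the leading bit is 1):
  pos 0: 10000 XOR 11101 = 01101
  pos 1: 11011 XOR 11101 = 00110
  pos 3: 11011 XOR 11101 = 00110
  pos 5: 11011 XOR 11101 = 00110
  pos 7: 11000 XOR 11101 = 00101
  pos 9: 10100 XOR 11101 = 01001
Remainder (last 4 bits) = 1001. This is the CRC / FCS.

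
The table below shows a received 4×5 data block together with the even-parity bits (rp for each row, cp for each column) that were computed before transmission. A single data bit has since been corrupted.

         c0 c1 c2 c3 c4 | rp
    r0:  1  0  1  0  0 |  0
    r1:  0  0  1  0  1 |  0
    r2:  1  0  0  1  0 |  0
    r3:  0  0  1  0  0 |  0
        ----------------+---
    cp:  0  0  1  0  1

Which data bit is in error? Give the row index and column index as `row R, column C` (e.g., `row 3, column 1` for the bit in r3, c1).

Recompute each row's even parity and compare to rp:
  r0: data parity 0, sent rp 0 → ok
  r1: data parity 0, sent rp 0 → ok
  r2: data parity 0, sent rp 0 → ok
  r3: data parity 1, sent rp 0 → mismatch
Recompute each column's even parity and compare to cp:
  c0: data parity 0, sent cp 0 → ok
  c1: data parity 0, sent cp 0 → ok
  c2: data parity 1, sent cp 1 → ok
  c3: data parity 1, sent cp 0 → mismatch
  c4: data parity 1, sent cp 1 → ok
Exactly one row (r3) and one column (c3) fail → the flipped bit is at their intersection.

row 3, column 3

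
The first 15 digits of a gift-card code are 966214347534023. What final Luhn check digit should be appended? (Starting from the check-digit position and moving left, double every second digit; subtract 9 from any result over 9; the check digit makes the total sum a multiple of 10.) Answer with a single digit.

Partial digits right→left: 3 2 0 4 3 5 7 4 3 4 1 2 6 6 9
Double every second digit counting from the check-digit position (so the 1st, 3rd, 5th, ... of the partial from the right).
  doubled (with −9 where >9): 6 0 6 5 6 2 3 9 → sum 37
  kept as-is: 2 4 5 4 4 2 6 → sum 27
Total = 37 + 27 = 64.
Check digit = (10 − (64 mod 10)) mod 10 = 6.

6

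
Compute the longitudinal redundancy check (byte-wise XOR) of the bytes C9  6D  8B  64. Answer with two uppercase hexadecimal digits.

XOR the bytes together:
  start with 0xC9
  0xC9 ⊕ 0x6D = 0xA4
  0xA4 ⊕ 0x8B = 0x2F
  0x2F ⊕ 0x64 = 0x4B

4B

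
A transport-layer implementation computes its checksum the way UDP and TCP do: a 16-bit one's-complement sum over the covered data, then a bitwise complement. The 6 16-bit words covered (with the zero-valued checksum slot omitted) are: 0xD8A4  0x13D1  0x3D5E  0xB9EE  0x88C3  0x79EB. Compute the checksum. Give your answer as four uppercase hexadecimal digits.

198E

One's-complement addition (fold any carry out of bit 15 back into bit 0):
  0xD8A4 + 0x13D1 = 0x0EC75
  0xEC75 + 0x3D5E = 0x129D3 → wrap carry → 0x29D4
  0x29D4 + 0xB9EE = 0x0E3C2
  0xE3C2 + 0x88C3 = 0x16C85 → wrap carry → 0x6C86
  0x6C86 + 0x79EB = 0x0E671
One's-complement sum = 0xE671.
Checksum = ~0xE671 & 0xFFFF = 0x198E.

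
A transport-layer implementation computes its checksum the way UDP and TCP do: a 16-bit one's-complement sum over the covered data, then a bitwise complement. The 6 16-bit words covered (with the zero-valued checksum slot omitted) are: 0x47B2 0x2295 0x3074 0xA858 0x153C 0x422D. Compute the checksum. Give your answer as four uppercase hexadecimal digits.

One's-complement addition (fold any carry out of bit 15 back into bit 0):
  0x47B2 + 0x2295 = 0x06A47
  0x6A47 + 0x3074 = 0x09ABB
  0x9ABB + 0xA858 = 0x14313 → wrap carry → 0x4314
  0x4314 + 0x153C = 0x05850
  0x5850 + 0x422D = 0x09A7D
One's-complement sum = 0x9A7D.
Checksum = ~0x9A7D & 0xFFFF = 0x6582.

6582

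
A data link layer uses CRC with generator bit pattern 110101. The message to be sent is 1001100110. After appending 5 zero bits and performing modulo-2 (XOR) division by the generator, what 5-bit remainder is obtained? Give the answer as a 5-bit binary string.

00111

Append 5 zeros: 100110011000000. Divide by 110101 (XOR where the leading bit is 1):
  pos 0: 100110 XOR 110101 = 010011
  pos 1: 100110 XOR 110101 = 010011
  pos 2: 100111 XOR 110101 = 010010
  pos 3: 100101 XOR 110101 = 010000
  pos 4: 100000 XOR 110101 = 010101
  pos 5: 101010 XOR 110101 = 011111
  pos 6: 111110 XOR 110101 = 001011
  pos 8: 101100 XOR 110101 = 011001
  pos 9: 110010 XOR 110101 = 000111
Remainder (last 5 bits) = 00111. This is the CRC / FCS.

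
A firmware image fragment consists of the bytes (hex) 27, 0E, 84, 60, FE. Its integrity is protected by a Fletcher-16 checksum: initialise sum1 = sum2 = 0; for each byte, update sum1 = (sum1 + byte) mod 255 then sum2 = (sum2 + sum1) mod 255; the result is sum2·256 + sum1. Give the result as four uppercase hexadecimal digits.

4919

Running sums (mod 255):
  after byte 0 (27): sum1=39, sum2=39
  after byte 1 (0E): sum1=53, sum2=92
  after byte 2 (84): sum1=185, sum2=22
  after byte 3 (60): sum1=26, sum2=48
  after byte 4 (FE): sum1=25, sum2=73
Checksum = sum2·256 + sum1 = 73·256 + 25 = 18713 = 0x4919.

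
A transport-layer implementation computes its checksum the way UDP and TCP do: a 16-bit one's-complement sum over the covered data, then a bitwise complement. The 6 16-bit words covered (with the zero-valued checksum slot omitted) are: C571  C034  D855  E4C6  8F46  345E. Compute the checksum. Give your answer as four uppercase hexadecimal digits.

One's-complement addition (fold any carry out of bit 15 back into bit 0):
  0xC571 + 0xC034 = 0x185A5 → wrap carry → 0x85A6
  0x85A6 + 0xD855 = 0x15DFB → wrap carry → 0x5DFC
  0x5DFC + 0xE4C6 = 0x142C2 → wrap carry → 0x42C3
  0x42C3 + 0x8F46 = 0x0D209
  0xD209 + 0x345E = 0x10667 → wrap carry → 0x0668
One's-complement sum = 0x0668.
Checksum = ~0x0668 & 0xFFFF = 0xF997.

F997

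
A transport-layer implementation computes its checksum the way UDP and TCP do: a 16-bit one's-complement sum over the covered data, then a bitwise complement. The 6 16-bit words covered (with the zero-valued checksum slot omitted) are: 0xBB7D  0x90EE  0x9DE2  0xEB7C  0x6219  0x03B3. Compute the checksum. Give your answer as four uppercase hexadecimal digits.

C467

One's-complement addition (fold any carry out of bit 15 back into bit 0):
  0xBB7D + 0x90EE = 0x14C6B → wrap carry → 0x4C6C
  0x4C6C + 0x9DE2 = 0x0EA4E
  0xEA4E + 0xEB7C = 0x1D5CA → wrap carry → 0xD5CB
  0xD5CB + 0x6219 = 0x137E4 → wrap carry → 0x37E5
  0x37E5 + 0x03B3 = 0x03B98
One's-complement sum = 0x3B98.
Checksum = ~0x3B98 & 0xFFFF = 0xC467.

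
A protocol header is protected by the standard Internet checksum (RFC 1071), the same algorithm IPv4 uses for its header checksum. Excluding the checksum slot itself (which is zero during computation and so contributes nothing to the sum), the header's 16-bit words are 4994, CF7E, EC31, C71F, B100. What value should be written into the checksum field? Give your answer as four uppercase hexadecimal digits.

829A

One's-complement addition (fold any carry out of bit 15 back into bit 0):
  0x4994 + 0xCF7E = 0x11912 → wrap carry → 0x1913
  0x1913 + 0xEC31 = 0x10544 → wrap carry → 0x0545
  0x0545 + 0xC71F = 0x0CC64
  0xCC64 + 0xB100 = 0x17D64 → wrap carry → 0x7D65
One's-complement sum = 0x7D65.
Checksum = ~0x7D65 & 0xFFFF = 0x829A.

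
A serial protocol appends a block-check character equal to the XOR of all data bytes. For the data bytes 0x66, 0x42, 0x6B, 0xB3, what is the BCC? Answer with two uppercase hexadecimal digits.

FC

XOR the bytes together:
  start with 0x66
  0x66 ⊕ 0x42 = 0x24
  0x24 ⊕ 0x6B = 0x4F
  0x4F ⊕ 0xB3 = 0xFC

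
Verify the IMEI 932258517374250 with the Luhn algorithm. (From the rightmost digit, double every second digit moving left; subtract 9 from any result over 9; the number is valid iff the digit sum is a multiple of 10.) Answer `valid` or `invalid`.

From the right, keep odd positions and double even positions (subtract 9 from any doubled value over 9):
  doubled (positions 2,4,...): 1 8 6 2 7 4 6 → sum 34
  kept (positions 1,3,...): 0 2 7 7 5 5 2 9 → sum 37
Total = 71.
71 mod 10 = 1, so the number is invalid.

invalid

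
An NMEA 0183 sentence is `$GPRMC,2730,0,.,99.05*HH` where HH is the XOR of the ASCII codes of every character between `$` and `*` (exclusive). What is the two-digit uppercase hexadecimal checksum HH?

78

XOR the ASCII codes of the payload characters:
  'G' = 0x47 → acc = 0x47
  'P' = 0x50 → acc = 0x17
  'R' = 0x52 → acc = 0x45
  'M' = 0x4D → acc = 0x08
  'C' = 0x43 → acc = 0x4B
  ',' = 0x2C → acc = 0x67
  '2' = 0x32 → acc = 0x55
  '7' = 0x37 → acc = 0x62
  '3' = 0x33 → acc = 0x51
  '0' = 0x30 → acc = 0x61
  ',' = 0x2C → acc = 0x4D
  '0' = 0x30 → acc = 0x7D
  ',' = 0x2C → acc = 0x51
  '.' = 0x2E → acc = 0x7F
  ',' = 0x2C → acc = 0x53
  '9' = 0x39 → acc = 0x6A
  '9' = 0x39 → acc = 0x53
  '.' = 0x2E → acc = 0x7D
  '0' = 0x30 → acc = 0x4D
  '5' = 0x35 → acc = 0x78
Checksum = 0x78.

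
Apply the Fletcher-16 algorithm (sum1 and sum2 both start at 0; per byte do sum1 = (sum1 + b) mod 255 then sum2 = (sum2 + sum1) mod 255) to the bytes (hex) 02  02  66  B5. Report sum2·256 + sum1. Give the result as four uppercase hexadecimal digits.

9020

Running sums (mod 255):
  after byte 0 (02): sum1=2, sum2=2
  after byte 1 (02): sum1=4, sum2=6
  after byte 2 (66): sum1=106, sum2=112
  after byte 3 (B5): sum1=32, sum2=144
Checksum = sum2·256 + sum1 = 144·256 + 32 = 36896 = 0x9020.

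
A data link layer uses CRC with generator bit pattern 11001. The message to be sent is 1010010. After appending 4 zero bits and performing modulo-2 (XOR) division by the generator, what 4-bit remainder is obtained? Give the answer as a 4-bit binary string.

1111

Append 4 zeros: 10100100000. Divide by 11001 (XOR where the leading bit is 1):
  pos 0: 10100 XOR 11001 = 01101
  pos 1: 11011 XOR 11001 = 00010
  pos 4: 10000 XOR 11001 = 01001
  pos 5: 10010 XOR 11001 = 01011
  pos 6: 10110 XOR 11001 = 01111
Remainder (last 4 bits) = 1111. This is the CRC / FCS.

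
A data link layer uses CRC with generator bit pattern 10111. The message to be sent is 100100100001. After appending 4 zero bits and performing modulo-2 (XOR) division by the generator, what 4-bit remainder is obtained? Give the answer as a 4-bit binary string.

Append 4 zeros: 1001001000010000. Divide by 10111 (XOR where the leading bit is 1):
  pos 0: 10010 XOR 10111 = 00101
  pos 2: 10101 XOR 10111 = 00010
  pos 5: 10000 XOR 10111 = 00111
  pos 7: 11101 XOR 10111 = 01010
  pos 8: 10100 XOR 10111 = 00011
  pos 11: 11000 XOR 10111 = 01111
Remainder (last 4 bits) = 1111. This is the CRC / FCS.

1111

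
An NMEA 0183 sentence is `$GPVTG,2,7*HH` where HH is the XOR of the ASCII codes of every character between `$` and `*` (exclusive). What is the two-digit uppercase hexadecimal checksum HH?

57

XOR the ASCII codes of the payload characters:
  'G' = 0x47 → acc = 0x47
  'P' = 0x50 → acc = 0x17
  'V' = 0x56 → acc = 0x41
  'T' = 0x54 → acc = 0x15
  'G' = 0x47 → acc = 0x52
  ',' = 0x2C → acc = 0x7E
  '2' = 0x32 → acc = 0x4C
  ',' = 0x2C → acc = 0x60
  '7' = 0x37 → acc = 0x57
Checksum = 0x57.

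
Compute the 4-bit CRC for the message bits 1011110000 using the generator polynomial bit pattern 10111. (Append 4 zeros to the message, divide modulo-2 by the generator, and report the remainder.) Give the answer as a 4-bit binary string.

0010

Append 4 zeros: 10111100000000. Divide by 10111 (XOR where the leading bit is 1):
  pos 0: 10111 XOR 10111 = 00000
  pos 5: 10000 XOR 10111 = 00111
  pos 7: 11100 XOR 10111 = 01011
  pos 8: 10110 XOR 10111 = 00001
Remainder (last 4 bits) = 0010. This is the CRC / FCS.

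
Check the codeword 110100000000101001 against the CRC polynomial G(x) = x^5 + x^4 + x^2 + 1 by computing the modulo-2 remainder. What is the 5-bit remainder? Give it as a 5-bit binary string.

00000

Modulo-2 division of 110100000000101001 by 110101:
  pos 0: 110100 XOR 110101 = 000001
  pos 5: 100000 XOR 110101 = 010101
  pos 6: 101010 XOR 110101 = 011111
  pos 7: 111111 XOR 110101 = 001010
  pos 9: 101001 XOR 110101 = 011100
  pos 10: 111000 XOR 110101 = 001101
  pos 12: 110101 XOR 110101 = 000000
Remainder = 00000 (zero — the frame passes the CRC check).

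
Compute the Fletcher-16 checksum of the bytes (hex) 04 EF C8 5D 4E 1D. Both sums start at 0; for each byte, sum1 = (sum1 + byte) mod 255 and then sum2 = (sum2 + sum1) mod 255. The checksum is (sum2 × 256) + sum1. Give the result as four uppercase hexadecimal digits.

BC85

Running sums (mod 255):
  after byte 0 (04): sum1=4, sum2=4
  after byte 1 (EF): sum1=243, sum2=247
  after byte 2 (C8): sum1=188, sum2=180
  after byte 3 (5D): sum1=26, sum2=206
  after byte 4 (4E): sum1=104, sum2=55
  after byte 5 (1D): sum1=133, sum2=188
Checksum = sum2·256 + sum1 = 188·256 + 133 = 48261 = 0xBC85.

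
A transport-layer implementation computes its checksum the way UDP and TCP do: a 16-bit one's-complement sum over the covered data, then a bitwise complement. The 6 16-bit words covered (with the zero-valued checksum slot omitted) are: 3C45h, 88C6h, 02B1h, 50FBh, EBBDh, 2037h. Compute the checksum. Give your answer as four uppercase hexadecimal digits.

DB52

One's-complement addition (fold any carry out of bit 15 back into bit 0):
  0x3C45 + 0x88C6 = 0x0C50B
  0xC50B + 0x02B1 = 0x0C7BC
  0xC7BC + 0x50FB = 0x118B7 → wrap carry → 0x18B8
  0x18B8 + 0xEBBD = 0x10475 → wrap carry → 0x0476
  0x0476 + 0x2037 = 0x024AD
One's-complement sum = 0x24AD.
Checksum = ~0x24AD & 0xFFFF = 0xDB52.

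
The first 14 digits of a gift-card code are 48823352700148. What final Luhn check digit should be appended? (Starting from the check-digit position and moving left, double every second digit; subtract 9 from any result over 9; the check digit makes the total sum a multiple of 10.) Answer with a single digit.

9

Partial digits right→left: 8 4 1 0 0 7 2 5 3 3 2 8 8 4
Double every second digit counting from the check-digit position (so the 1st, 3rd, 5th, ... of the partial from the right).
  doubled (with −9 where >9): 7 2 0 4 6 4 7 → sum 30
  kept as-is: 4 0 7 5 3 8 4 → sum 31
Total = 30 + 31 = 61.
Check digit = (10 − (61 mod 10)) mod 10 = 9.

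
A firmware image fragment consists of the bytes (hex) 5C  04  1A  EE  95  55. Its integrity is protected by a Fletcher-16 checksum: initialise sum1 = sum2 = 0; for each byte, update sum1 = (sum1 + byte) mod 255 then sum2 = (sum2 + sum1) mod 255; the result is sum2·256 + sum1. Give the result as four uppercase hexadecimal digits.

Running sums (mod 255):
  after byte 0 (5C): sum1=92, sum2=92
  after byte 1 (04): sum1=96, sum2=188
  after byte 2 (1A): sum1=122, sum2=55
  after byte 3 (EE): sum1=105, sum2=160
  after byte 4 (95): sum1=254, sum2=159
  after byte 5 (55): sum1=84, sum2=243
Checksum = sum2·256 + sum1 = 243·256 + 84 = 62292 = 0xF354.

F354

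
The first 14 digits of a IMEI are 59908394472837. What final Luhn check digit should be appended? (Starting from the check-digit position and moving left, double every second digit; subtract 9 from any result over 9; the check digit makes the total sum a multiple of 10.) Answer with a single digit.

Partial digits right→left: 7 3 8 2 7 4 4 9 3 8 0 9 9 5
Double every second digit counting from the check-digit position (so the 1st, 3rd, 5th, ... of the partial from the right).
  doubled (with −9 where >9): 5 7 5 8 6 0 9 → sum 40
  kept as-is: 3 2 4 9 8 9 5 → sum 40
Total = 40 + 40 = 80.
Check digit = (10 − (80 mod 10)) mod 10 = 0.

0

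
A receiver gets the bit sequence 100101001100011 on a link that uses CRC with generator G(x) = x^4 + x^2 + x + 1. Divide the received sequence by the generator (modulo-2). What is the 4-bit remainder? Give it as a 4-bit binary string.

Modulo-2 division of 100101001100011 by 10111:
  pos 0: 10010 XOR 10111 = 00101
  pos 2: 10110 XOR 10111 = 00001
  pos 6: 10110 XOR 10111 = 00001
  pos 10: 10011 XOR 10111 = 00100
Remainder = 0100 (nonzero — an error is detected).

0100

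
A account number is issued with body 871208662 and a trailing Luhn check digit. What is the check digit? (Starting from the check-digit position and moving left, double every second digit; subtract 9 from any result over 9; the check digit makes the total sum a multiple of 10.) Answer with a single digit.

1

Partial digits right→left: 2 6 6 8 0 2 1 7 8
Double every second digit counting from the check-digit position (so the 1st, 3rd, 5th, ... of the partial from the right).
  doubled (with −9 where >9): 4 3 0 2 7 → sum 16
  kept as-is: 6 8 2 7 → sum 23
Total = 16 + 23 = 39.
Check digit = (10 − (39 mod 10)) mod 10 = 1.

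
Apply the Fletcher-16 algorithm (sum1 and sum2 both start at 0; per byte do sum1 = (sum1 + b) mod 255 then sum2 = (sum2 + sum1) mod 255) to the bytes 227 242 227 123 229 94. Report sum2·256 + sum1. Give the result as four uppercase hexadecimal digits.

427A

Running sums (mod 255):
  after byte 0 (227): sum1=227, sum2=227
  after byte 1 (242): sum1=214, sum2=186
  after byte 2 (227): sum1=186, sum2=117
  after byte 3 (123): sum1=54, sum2=171
  after byte 4 (229): sum1=28, sum2=199
  after byte 5 (94): sum1=122, sum2=66
Checksum = sum2·256 + sum1 = 66·256 + 122 = 17018 = 0x427A.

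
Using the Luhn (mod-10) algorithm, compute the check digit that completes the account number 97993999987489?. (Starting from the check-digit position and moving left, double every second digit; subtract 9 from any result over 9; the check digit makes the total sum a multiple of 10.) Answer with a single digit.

0

Partial digits right→left: 9 8 4 7 8 9 9 9 9 3 9 9 7 9
Double every second digit counting from the check-digit position (so the 1st, 3rd, 5th, ... of the partial from the right).
  doubled (with −9 where >9): 9 8 7 9 9 9 5 → sum 56
  kept as-is: 8 7 9 9 3 9 9 → sum 54
Total = 56 + 54 = 110.
Check digit = (10 − (110 mod 10)) mod 10 = 0.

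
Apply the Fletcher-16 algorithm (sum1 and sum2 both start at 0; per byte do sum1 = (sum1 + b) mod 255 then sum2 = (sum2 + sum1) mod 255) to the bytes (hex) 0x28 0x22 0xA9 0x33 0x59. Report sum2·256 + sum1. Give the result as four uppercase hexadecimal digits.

0E80

Running sums (mod 255):
  after byte 0 (0x28): sum1=40, sum2=40
  after byte 1 (0x22): sum1=74, sum2=114
  after byte 2 (0xA9): sum1=243, sum2=102
  after byte 3 (0x33): sum1=39, sum2=141
  after byte 4 (0x59): sum1=128, sum2=14
Checksum = sum2·256 + sum1 = 14·256 + 128 = 3712 = 0x0E80.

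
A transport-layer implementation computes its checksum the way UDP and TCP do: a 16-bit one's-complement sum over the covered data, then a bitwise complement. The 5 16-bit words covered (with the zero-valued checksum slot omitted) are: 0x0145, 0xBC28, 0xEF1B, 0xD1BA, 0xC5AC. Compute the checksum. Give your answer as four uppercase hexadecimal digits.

One's-complement addition (fold any carry out of bit 15 back into bit 0):
  0x0145 + 0xBC28 = 0x0BD6D
  0xBD6D + 0xEF1B = 0x1AC88 → wrap carry → 0xAC89
  0xAC89 + 0xD1BA = 0x17E43 → wrap carry → 0x7E44
  0x7E44 + 0xC5AC = 0x143F0 → wrap carry → 0x43F1
One's-complement sum = 0x43F1.
Checksum = ~0x43F1 & 0xFFFF = 0xBC0E.

BC0E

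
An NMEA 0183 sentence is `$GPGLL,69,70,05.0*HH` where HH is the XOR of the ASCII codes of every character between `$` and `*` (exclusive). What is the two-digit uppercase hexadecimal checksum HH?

6F

XOR the ASCII codes of the payload characters:
  'G' = 0x47 → acc = 0x47
  'P' = 0x50 → acc = 0x17
  'G' = 0x47 → acc = 0x50
  'L' = 0x4C → acc = 0x1C
  'L' = 0x4C → acc = 0x50
  ',' = 0x2C → acc = 0x7C
  '6' = 0x36 → acc = 0x4A
  '9' = 0x39 → acc = 0x73
  ',' = 0x2C → acc = 0x5F
  '7' = 0x37 → acc = 0x68
  '0' = 0x30 → acc = 0x58
  ',' = 0x2C → acc = 0x74
  '0' = 0x30 → acc = 0x44
  '5' = 0x35 → acc = 0x71
  '.' = 0x2E → acc = 0x5F
  '0' = 0x30 → acc = 0x6F
Checksum = 0x6F.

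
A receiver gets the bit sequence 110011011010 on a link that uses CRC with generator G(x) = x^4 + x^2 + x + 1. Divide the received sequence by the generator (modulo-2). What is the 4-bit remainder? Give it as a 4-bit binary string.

Modulo-2 division of 110011011010 by 10111:
  pos 0: 11001 XOR 10111 = 01110
  pos 1: 11101 XOR 10111 = 01010
  pos 2: 10100 XOR 10111 = 00011
  pos 5: 11110 XOR 10111 = 01001
  pos 6: 10011 XOR 10111 = 00100
Remainder = 1000 (nonzero — an error is detected).

1000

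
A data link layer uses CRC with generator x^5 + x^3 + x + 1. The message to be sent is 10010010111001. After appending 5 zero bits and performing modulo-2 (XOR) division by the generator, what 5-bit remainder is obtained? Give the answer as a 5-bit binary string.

11001

Append 5 zeros: 1001001011100100000. Divide by 101011 (XOR where the leading bit is 1):
  pos 0: 100100 XOR 101011 = 001111
  pos 2: 111110 XOR 101011 = 010101
  pos 3: 101011 XOR 101011 = 000000
  pos 9: 110010 XOR 101011 = 011001
  pos 10: 110010 XOR 101011 = 011001
  pos 11: 110010 XOR 101011 = 011001
  pos 12: 110010 XOR 101011 = 011001
  pos 13: 110010 XOR 101011 = 011001
Remainder (last 5 bits) = 11001. This is the CRC / FCS.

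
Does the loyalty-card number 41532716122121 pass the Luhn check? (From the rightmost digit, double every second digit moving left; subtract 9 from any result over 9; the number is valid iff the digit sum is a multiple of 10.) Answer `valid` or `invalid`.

invalid

From the right, keep odd positions and double even positions (subtract 9 from any doubled value over 9):
  doubled (positions 2,4,...): 4 4 2 2 4 1 8 → sum 25
  kept (positions 1,3,...): 1 1 2 6 7 3 1 → sum 21
Total = 46.
46 mod 10 = 6, so the number is invalid.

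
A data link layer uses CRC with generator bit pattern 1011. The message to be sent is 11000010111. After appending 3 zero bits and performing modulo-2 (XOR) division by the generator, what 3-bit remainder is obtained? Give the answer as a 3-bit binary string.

001

Append 3 zeros: 11000010111000. Divide by 1011 (XOR where the leading bit is 1):
  pos 0: 1100 XOR 1011 = 0111
  pos 1: 1110 XOR 1011 = 0101
  pos 2: 1010 XOR 1011 = 0001
  pos 5: 1101 XOR 1011 = 0110
  pos 6: 1101 XOR 1011 = 0110
  pos 7: 1101 XOR 1011 = 0110
  pos 8: 1100 XOR 1011 = 0111
  pos 9: 1110 XOR 1011 = 0101
  pos 10: 1010 XOR 1011 = 0001
Remainder (last 3 bits) = 001. This is the CRC / FCS.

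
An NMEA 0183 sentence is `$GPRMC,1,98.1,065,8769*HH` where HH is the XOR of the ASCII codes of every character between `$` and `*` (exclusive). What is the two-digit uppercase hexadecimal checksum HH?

57

XOR the ASCII codes of the payload characters:
  'G' = 0x47 → acc = 0x47
  'P' = 0x50 → acc = 0x17
  'R' = 0x52 → acc = 0x45
  'M' = 0x4D → acc = 0x08
  'C' = 0x43 → acc = 0x4B
  ',' = 0x2C → acc = 0x67
  '1' = 0x31 → acc = 0x56
  ',' = 0x2C → acc = 0x7A
  '9' = 0x39 → acc = 0x43
  '8' = 0x38 → acc = 0x7B
  '.' = 0x2E → acc = 0x55
  '1' = 0x31 → acc = 0x64
  ',' = 0x2C → acc = 0x48
  '0' = 0x30 → acc = 0x78
  '6' = 0x36 → acc = 0x4E
  '5' = 0x35 → acc = 0x7B
  ',' = 0x2C → acc = 0x57
  '8' = 0x38 → acc = 0x6F
  '7' = 0x37 → acc = 0x58
  '6' = 0x36 → acc = 0x6E
  '9' = 0x39 → acc = 0x57
Checksum = 0x57.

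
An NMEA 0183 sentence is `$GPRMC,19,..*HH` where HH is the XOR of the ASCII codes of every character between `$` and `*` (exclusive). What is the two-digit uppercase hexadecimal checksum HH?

43

XOR the ASCII codes of the payload characters:
  'G' = 0x47 → acc = 0x47
  'P' = 0x50 → acc = 0x17
  'R' = 0x52 → acc = 0x45
  'M' = 0x4D → acc = 0x08
  'C' = 0x43 → acc = 0x4B
  ',' = 0x2C → acc = 0x67
  '1' = 0x31 → acc = 0x56
  '9' = 0x39 → acc = 0x6F
  ',' = 0x2C → acc = 0x43
  '.' = 0x2E → acc = 0x6D
  '.' = 0x2E → acc = 0x43
Checksum = 0x43.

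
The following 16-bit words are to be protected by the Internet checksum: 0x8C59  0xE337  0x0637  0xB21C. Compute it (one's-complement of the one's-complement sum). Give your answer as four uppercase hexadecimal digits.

One's-complement addition (fold any carry out of bit 15 back into bit 0):
  0x8C59 + 0xE337 = 0x16F90 → wrap carry → 0x6F91
  0x6F91 + 0x0637 = 0x075C8
  0x75C8 + 0xB21C = 0x127E4 → wrap carry → 0x27E5
One's-complement sum = 0x27E5.
Checksum = ~0x27E5 & 0xFFFF = 0xD81A.

D81A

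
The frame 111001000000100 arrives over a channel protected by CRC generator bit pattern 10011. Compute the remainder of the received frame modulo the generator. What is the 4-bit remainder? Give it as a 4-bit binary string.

0101

Modulo-2 division of 111001000000100 by 10011:
  pos 0: 11100 XOR 10011 = 01111
  pos 1: 11111 XOR 10011 = 01100
  pos 2: 11000 XOR 10011 = 01011
  pos 3: 10110 XOR 10011 = 00101
  pos 5: 10100 XOR 10011 = 00111
  pos 7: 11100 XOR 10011 = 01111
  pos 8: 11111 XOR 10011 = 01100
  pos 9: 11000 XOR 10011 = 01011
  pos 10: 10110 XOR 10011 = 00101
Remainder = 0101 (nonzero — an error is detected).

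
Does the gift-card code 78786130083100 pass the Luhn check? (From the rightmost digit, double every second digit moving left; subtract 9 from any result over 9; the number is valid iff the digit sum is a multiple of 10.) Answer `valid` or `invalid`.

From the right, keep odd positions and double even positions (subtract 9 from any doubled value over 9):
  doubled (positions 2,4,...): 0 6 0 6 3 5 5 → sum 25
  kept (positions 1,3,...): 0 1 8 0 1 8 8 → sum 26
Total = 51.
51 mod 10 = 1, so the number is invalid.

invalid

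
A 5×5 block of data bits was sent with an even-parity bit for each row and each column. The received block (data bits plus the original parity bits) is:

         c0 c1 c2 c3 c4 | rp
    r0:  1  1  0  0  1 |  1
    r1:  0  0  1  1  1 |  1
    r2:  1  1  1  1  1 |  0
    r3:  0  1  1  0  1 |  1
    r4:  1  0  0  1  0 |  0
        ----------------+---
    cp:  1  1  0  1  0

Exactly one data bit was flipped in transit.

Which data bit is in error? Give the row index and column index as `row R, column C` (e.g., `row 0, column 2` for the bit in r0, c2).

row 2, column 2

Recompute each row's even parity and compare to rp:
  r0: data parity 1, sent rp 1 → ok
  r1: data parity 1, sent rp 1 → ok
  r2: data parity 1, sent rp 0 → mismatch
  r3: data parity 1, sent rp 1 → ok
  r4: data parity 0, sent rp 0 → ok
Recompute each column's even parity and compare to cp:
  c0: data parity 1, sent cp 1 → ok
  c1: data parity 1, sent cp 1 → ok
  c2: data parity 1, sent cp 0 → mismatch
  c3: data parity 1, sent cp 1 → ok
  c4: data parity 0, sent cp 0 → ok
Exactly one row (r2) and one column (c2) fail → the flipped bit is at their intersection.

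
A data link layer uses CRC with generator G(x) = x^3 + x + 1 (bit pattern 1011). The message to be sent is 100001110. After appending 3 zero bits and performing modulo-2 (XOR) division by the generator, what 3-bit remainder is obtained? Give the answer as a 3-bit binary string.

Append 3 zeros: 100001110000. Divide by 1011 (XOR where the leading bit is 1):
  pos 0: 1000 XOR 1011 = 0011
  pos 2: 1101 XOR 1011 = 0110
  pos 3: 1101 XOR 1011 = 0110
  pos 4: 1101 XOR 1011 = 0110
  pos 5: 1100 XOR 1011 = 0111
  pos 6: 1110 XOR 1011 = 0101
  pos 7: 1010 XOR 1011 = 0001
Remainder (last 3 bits) = 010. This is the CRC / FCS.

010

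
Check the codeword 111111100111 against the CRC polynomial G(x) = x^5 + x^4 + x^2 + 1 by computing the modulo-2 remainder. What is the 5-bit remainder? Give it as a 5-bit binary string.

Modulo-2 division of 111111100111 by 110101:
  pos 0: 111111 XOR 110101 = 001010
  pos 2: 101010 XOR 110101 = 011111
  pos 3: 111110 XOR 110101 = 001011
  pos 5: 101111 XOR 110101 = 011010
  pos 6: 110101 XOR 110101 = 000000
Remainder = 00000 (zero — the frame passes the CRC check).

00000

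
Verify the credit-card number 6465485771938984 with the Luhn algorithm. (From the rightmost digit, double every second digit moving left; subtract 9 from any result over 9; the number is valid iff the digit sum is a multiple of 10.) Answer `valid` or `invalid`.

invalid

From the right, keep odd positions and double even positions (subtract 9 from any doubled value over 9):
  doubled (positions 2,4,...): 7 7 9 5 1 8 3 3 → sum 43
  kept (positions 1,3,...): 4 9 3 1 7 8 5 4 → sum 41
Total = 84.
84 mod 10 = 4, so the number is invalid.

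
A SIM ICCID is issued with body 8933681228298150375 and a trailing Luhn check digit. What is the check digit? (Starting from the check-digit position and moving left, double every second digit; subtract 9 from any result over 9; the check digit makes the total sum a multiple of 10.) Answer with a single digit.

Partial digits right→left: 5 7 3 0 5 1 8 9 2 8 2 2 1 8 6 3 3 9 8
Double every second digit counting from the check-digit position (so the 1st, 3rd, 5th, ... of the partial from the right).
  doubled (with −9 where >9): 1 6 1 7 4 4 2 3 6 7 → sum 41
  kept as-is: 7 0 1 9 8 2 8 3 9 → sum 47
Total = 41 + 47 = 88.
Check digit = (10 − (88 mod 10)) mod 10 = 2.

2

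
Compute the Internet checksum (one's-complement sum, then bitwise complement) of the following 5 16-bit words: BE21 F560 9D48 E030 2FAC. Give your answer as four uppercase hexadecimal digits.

9F57

One's-complement addition (fold any carry out of bit 15 back into bit 0):
  0xBE21 + 0xF560 = 0x1B381 → wrap carry → 0xB382
  0xB382 + 0x9D48 = 0x150CA → wrap carry → 0x50CB
  0x50CB + 0xE030 = 0x130FB → wrap carry → 0x30FC
  0x30FC + 0x2FAC = 0x060A8
One's-complement sum = 0x60A8.
Checksum = ~0x60A8 & 0xFFFF = 0x9F57.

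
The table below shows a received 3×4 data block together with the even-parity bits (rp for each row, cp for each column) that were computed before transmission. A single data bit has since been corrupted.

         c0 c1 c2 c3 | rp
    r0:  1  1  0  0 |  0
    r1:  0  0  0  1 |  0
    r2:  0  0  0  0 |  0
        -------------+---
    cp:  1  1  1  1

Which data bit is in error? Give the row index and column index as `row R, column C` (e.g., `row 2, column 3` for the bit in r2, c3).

row 1, column 2

Recompute each row's even parity and compare to rp:
  r0: data parity 0, sent rp 0 → ok
  r1: data parity 1, sent rp 0 → mismatch
  r2: data parity 0, sent rp 0 → ok
Recompute each column's even parity and compare to cp:
  c0: data parity 1, sent cp 1 → ok
  c1: data parity 1, sent cp 1 → ok
  c2: data parity 0, sent cp 1 → mismatch
  c3: data parity 1, sent cp 1 → ok
Exactly one row (r1) and one column (c2) fail → the flipped bit is at their intersection.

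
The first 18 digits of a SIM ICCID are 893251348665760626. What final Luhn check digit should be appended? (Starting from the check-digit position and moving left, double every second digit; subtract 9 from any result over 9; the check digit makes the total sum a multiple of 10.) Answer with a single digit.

Partial digits right→left: 6 2 6 0 6 7 5 6 6 8 4 3 1 5 2 3 9 8
Double every second digit counting from the check-digit position (so the 1st, 3rd, 5th, ... of the partial from the right).
  doubled (with −9 where >9): 3 3 3 1 3 8 2 4 9 → sum 36
  kept as-is: 2 0 7 6 8 3 5 3 8 → sum 42
Total = 36 + 42 = 78.
Check digit = (10 − (78 mod 10)) mod 10 = 2.

2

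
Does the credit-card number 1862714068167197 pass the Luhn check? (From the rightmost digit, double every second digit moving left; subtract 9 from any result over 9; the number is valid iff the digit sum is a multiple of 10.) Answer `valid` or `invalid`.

valid

From the right, keep odd positions and double even positions (subtract 9 from any doubled value over 9):
  doubled (positions 2,4,...): 9 5 2 3 8 5 3 2 → sum 37
  kept (positions 1,3,...): 7 1 6 8 0 1 2 8 → sum 33
Total = 70.
70 mod 10 = 0, so the number is valid.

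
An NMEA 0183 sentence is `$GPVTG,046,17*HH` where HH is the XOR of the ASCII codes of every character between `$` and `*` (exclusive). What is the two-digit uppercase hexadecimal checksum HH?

66

XOR the ASCII codes of the payload characters:
  'G' = 0x47 → acc = 0x47
  'P' = 0x50 → acc = 0x17
  'V' = 0x56 → acc = 0x41
  'T' = 0x54 → acc = 0x15
  'G' = 0x47 → acc = 0x52
  ',' = 0x2C → acc = 0x7E
  '0' = 0x30 → acc = 0x4E
  '4' = 0x34 → acc = 0x7A
  '6' = 0x36 → acc = 0x4C
  ',' = 0x2C → acc = 0x60
  '1' = 0x31 → acc = 0x51
  '7' = 0x37 → acc = 0x66
Checksum = 0x66.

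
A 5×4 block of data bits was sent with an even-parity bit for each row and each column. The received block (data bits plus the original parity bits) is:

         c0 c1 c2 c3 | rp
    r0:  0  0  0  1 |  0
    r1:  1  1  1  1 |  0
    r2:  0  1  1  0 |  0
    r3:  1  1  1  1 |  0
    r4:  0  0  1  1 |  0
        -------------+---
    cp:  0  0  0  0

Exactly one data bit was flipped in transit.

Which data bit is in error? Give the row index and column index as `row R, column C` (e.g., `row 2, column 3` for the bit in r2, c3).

row 0, column 1

Recompute each row's even parity and compare to rp:
  r0: data parity 1, sent rp 0 → mismatch
  r1: data parity 0, sent rp 0 → ok
  r2: data parity 0, sent rp 0 → ok
  r3: data parity 0, sent rp 0 → ok
  r4: data parity 0, sent rp 0 → ok
Recompute each column's even parity and compare to cp:
  c0: data parity 0, sent cp 0 → ok
  c1: data parity 1, sent cp 0 → mismatch
  c2: data parity 0, sent cp 0 → ok
  c3: data parity 0, sent cp 0 → ok
Exactly one row (r0) and one column (c1) fail → the flipped bit is at their intersection.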